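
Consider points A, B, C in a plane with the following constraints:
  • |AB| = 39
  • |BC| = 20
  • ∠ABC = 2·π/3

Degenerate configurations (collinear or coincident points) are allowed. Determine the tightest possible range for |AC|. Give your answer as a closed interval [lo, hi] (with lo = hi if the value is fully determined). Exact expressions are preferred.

|AB| ∈ {39}
|BC| ∈ {20}
|AC| ∈ {√(2701)}

|AC| = √(2701)  (≈ 51.9711)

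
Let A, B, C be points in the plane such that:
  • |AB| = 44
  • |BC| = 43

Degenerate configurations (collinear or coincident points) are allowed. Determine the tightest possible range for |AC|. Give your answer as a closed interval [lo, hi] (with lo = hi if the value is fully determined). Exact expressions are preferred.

|AC| ∈ [1, 87]  (≈ [1.0000, 87.0000])

|AB| ∈ {44}
|BC| ∈ {43}
|AC| ∈ [1, 87]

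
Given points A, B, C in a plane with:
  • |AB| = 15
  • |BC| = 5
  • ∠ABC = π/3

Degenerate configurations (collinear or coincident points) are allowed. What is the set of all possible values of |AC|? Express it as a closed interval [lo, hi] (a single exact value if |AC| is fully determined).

|AC| = 5·√(7)  (≈ 13.2288)

|AB| ∈ {15}
|BC| ∈ {5}
|AC| ∈ {5·√(7)}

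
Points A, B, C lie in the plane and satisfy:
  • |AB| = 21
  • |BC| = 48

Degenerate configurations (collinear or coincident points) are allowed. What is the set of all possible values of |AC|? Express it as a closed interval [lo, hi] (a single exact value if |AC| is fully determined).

|AC| ∈ [27, 69]  (≈ [27.0000, 69.0000])

|AB| ∈ {21}
|BC| ∈ {48}
|AC| ∈ [27, 69]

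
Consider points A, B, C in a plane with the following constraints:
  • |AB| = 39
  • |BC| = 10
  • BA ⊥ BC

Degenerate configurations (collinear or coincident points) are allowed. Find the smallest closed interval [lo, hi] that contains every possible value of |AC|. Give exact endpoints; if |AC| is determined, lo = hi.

|AC| = √(1621)  (≈ 40.2616)

|AB| ∈ {39}
|BC| ∈ {10}
|AC| ∈ {√(1621)}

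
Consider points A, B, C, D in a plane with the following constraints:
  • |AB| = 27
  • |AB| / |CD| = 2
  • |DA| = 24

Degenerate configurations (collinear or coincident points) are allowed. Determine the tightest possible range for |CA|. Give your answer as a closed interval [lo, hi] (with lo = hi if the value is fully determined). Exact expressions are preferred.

|AB| ∈ {27}
|AD| ∈ {24}
|CD| ∈ {27/2}
|BD| ∈ [3, 51]
|AC| ∈ [21/2, 75/2]
|BC| ∈ [0, 129/2]

|CA| ∈ [21/2, 75/2]  (≈ [10.5000, 37.5000])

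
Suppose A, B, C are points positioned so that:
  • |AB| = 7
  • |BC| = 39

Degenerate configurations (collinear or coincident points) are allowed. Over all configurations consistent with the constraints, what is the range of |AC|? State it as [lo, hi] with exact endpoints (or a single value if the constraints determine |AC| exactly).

|AB| ∈ {7}
|BC| ∈ {39}
|AC| ∈ [32, 46]

|AC| ∈ [32, 46]  (≈ [32.0000, 46.0000])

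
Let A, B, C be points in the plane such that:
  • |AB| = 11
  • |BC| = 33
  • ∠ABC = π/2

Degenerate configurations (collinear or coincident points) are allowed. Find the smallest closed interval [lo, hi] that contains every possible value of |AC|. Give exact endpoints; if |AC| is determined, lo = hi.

|AB| ∈ {11}
|BC| ∈ {33}
|AC| ∈ {11·√(10)}

|AC| = 11·√(10)  (≈ 34.7851)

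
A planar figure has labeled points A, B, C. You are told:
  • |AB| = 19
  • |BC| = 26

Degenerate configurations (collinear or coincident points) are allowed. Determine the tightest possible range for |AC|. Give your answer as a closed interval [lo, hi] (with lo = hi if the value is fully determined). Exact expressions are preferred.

|AB| ∈ {19}
|BC| ∈ {26}
|AC| ∈ [7, 45]

|AC| ∈ [7, 45]  (≈ [7.0000, 45.0000])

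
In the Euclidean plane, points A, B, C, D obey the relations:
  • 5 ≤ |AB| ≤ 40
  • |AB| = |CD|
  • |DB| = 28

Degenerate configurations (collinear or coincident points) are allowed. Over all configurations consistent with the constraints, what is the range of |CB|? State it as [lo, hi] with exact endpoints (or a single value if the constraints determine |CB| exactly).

|AB| ∈ [5, 40]
|BD| ∈ {28}
|CD| ∈ [5, 40]
|AD| ∈ [0, 68]
|BC| ∈ [0, 68]
|AC| ∈ [0, 108]

|CB| ∈ [0, 68]  (≈ [0.0000, 68.0000])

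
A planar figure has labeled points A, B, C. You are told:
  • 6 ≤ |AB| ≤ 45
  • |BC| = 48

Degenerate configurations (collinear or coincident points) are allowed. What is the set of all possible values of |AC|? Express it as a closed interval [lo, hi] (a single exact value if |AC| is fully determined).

|AC| ∈ [3, 93]  (≈ [3.0000, 93.0000])

|AB| ∈ [6, 45]
|BC| ∈ {48}
|AC| ∈ [3, 93]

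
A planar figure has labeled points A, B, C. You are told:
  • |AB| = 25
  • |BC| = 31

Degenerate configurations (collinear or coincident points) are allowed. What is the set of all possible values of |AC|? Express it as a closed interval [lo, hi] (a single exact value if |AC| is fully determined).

|AC| ∈ [6, 56]  (≈ [6.0000, 56.0000])

|AB| ∈ {25}
|BC| ∈ {31}
|AC| ∈ [6, 56]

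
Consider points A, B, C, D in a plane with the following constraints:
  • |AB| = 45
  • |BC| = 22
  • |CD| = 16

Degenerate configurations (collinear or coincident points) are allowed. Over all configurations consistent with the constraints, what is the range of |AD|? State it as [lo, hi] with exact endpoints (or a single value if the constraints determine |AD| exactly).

|AB| ∈ {45}
|BC| ∈ {22}
|CD| ∈ {16}
|AC| ∈ [23, 67]
|BD| ∈ [6, 38]
|AD| ∈ [7, 83]

|AD| ∈ [7, 83]  (≈ [7.0000, 83.0000])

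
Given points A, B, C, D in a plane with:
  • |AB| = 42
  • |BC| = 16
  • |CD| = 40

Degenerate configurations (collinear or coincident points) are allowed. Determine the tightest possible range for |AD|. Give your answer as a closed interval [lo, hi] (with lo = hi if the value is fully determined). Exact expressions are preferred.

|AB| ∈ {42}
|BC| ∈ {16}
|CD| ∈ {40}
|AC| ∈ [26, 58]
|BD| ∈ [24, 56]
|AD| ∈ [0, 98]

|AD| ∈ [0, 98]  (≈ [0.0000, 98.0000])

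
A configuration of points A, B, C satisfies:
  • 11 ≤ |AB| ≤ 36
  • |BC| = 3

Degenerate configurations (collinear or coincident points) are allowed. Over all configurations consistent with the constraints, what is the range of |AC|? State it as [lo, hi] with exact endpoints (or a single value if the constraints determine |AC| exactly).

|AC| ∈ [8, 39]  (≈ [8.0000, 39.0000])

|AB| ∈ [11, 36]
|BC| ∈ {3}
|AC| ∈ [8, 39]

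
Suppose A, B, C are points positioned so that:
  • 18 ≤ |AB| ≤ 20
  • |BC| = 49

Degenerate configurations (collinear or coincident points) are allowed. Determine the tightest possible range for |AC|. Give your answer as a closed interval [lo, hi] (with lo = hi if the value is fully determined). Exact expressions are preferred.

|AC| ∈ [29, 69]  (≈ [29.0000, 69.0000])

|AB| ∈ [18, 20]
|BC| ∈ {49}
|AC| ∈ [29, 69]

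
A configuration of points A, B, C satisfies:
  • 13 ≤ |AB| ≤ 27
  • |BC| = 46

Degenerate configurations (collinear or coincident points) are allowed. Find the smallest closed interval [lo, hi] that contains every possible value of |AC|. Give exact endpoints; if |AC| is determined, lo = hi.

|AB| ∈ [13, 27]
|BC| ∈ {46}
|AC| ∈ [19, 73]

|AC| ∈ [19, 73]  (≈ [19.0000, 73.0000])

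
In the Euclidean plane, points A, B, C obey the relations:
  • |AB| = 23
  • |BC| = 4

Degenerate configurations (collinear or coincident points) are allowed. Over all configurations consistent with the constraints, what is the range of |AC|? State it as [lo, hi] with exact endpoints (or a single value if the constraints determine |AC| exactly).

|AB| ∈ {23}
|BC| ∈ {4}
|AC| ∈ [19, 27]

|AC| ∈ [19, 27]  (≈ [19.0000, 27.0000])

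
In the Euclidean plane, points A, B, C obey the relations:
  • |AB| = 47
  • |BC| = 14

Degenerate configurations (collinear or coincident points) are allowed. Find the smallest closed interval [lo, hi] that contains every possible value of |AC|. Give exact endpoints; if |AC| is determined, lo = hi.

|AB| ∈ {47}
|BC| ∈ {14}
|AC| ∈ [33, 61]

|AC| ∈ [33, 61]  (≈ [33.0000, 61.0000])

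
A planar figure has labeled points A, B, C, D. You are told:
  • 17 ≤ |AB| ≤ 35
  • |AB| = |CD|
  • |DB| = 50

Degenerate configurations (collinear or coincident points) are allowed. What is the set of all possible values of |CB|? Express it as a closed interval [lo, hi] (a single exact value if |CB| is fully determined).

|CB| ∈ [15, 85]  (≈ [15.0000, 85.0000])

|AB| ∈ [17, 35]
|BD| ∈ {50}
|CD| ∈ [17, 35]
|AD| ∈ [15, 85]
|BC| ∈ [15, 85]
|AC| ∈ [0, 120]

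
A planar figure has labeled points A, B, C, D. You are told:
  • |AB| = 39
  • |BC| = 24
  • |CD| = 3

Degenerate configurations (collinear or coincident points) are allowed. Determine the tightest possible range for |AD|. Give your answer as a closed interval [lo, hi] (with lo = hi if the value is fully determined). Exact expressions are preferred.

|AD| ∈ [12, 66]  (≈ [12.0000, 66.0000])

|AB| ∈ {39}
|BC| ∈ {24}
|CD| ∈ {3}
|AC| ∈ [15, 63]
|BD| ∈ [21, 27]
|AD| ∈ [12, 66]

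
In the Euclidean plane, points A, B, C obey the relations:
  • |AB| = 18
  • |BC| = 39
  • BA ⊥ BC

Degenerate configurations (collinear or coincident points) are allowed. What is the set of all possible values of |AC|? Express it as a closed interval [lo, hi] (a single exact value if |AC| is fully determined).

|AC| = 3·√(205)  (≈ 42.9535)

|AB| ∈ {18}
|BC| ∈ {39}
|AC| ∈ {3·√(205)}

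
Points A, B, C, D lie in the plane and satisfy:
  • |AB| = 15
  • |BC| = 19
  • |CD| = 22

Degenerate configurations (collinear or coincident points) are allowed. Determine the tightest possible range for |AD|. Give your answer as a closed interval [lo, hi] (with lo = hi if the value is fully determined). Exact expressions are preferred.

|AD| ∈ [0, 56]  (≈ [0.0000, 56.0000])

|AB| ∈ {15}
|BC| ∈ {19}
|CD| ∈ {22}
|AC| ∈ [4, 34]
|BD| ∈ [3, 41]
|AD| ∈ [0, 56]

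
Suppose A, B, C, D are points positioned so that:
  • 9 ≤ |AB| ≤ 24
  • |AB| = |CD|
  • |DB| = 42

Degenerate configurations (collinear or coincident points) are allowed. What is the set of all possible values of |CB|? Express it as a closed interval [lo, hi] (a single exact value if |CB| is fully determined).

|AB| ∈ [9, 24]
|BD| ∈ {42}
|CD| ∈ [9, 24]
|AD| ∈ [18, 66]
|BC| ∈ [18, 66]
|AC| ∈ [0, 90]

|CB| ∈ [18, 66]  (≈ [18.0000, 66.0000])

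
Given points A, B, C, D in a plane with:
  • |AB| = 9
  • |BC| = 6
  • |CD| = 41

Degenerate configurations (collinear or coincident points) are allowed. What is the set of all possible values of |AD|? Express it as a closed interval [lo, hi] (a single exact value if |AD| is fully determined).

|AD| ∈ [26, 56]  (≈ [26.0000, 56.0000])

|AB| ∈ {9}
|BC| ∈ {6}
|CD| ∈ {41}
|AC| ∈ [3, 15]
|BD| ∈ [35, 47]
|AD| ∈ [26, 56]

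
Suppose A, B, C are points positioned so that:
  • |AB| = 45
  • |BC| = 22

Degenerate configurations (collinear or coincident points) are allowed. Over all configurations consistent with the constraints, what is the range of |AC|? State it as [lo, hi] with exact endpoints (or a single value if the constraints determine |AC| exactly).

|AB| ∈ {45}
|BC| ∈ {22}
|AC| ∈ [23, 67]

|AC| ∈ [23, 67]  (≈ [23.0000, 67.0000])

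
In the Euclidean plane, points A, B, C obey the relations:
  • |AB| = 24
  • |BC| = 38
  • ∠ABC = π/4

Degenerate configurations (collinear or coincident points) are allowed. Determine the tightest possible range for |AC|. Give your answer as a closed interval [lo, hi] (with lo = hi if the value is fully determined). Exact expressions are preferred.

|AC| = 2·√(505 - 228·√(2))  (≈ 27.0229)

|AB| ∈ {24}
|BC| ∈ {38}
|AC| ∈ {2·√(505 - 228·√(2))}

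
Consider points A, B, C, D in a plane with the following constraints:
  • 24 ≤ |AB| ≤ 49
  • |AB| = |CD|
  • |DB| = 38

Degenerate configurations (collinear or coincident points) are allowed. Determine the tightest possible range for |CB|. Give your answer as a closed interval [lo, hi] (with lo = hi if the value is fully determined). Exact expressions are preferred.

|AB| ∈ [24, 49]
|BD| ∈ {38}
|CD| ∈ [24, 49]
|AD| ∈ [0, 87]
|BC| ∈ [0, 87]
|AC| ∈ [0, 136]

|CB| ∈ [0, 87]  (≈ [0.0000, 87.0000])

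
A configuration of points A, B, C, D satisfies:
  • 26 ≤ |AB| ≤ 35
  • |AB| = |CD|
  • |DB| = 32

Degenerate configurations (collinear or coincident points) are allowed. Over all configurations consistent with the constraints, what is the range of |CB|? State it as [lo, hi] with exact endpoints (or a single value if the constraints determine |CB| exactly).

|CB| ∈ [0, 67]  (≈ [0.0000, 67.0000])

|AB| ∈ [26, 35]
|BD| ∈ {32}
|CD| ∈ [26, 35]
|AD| ∈ [0, 67]
|BC| ∈ [0, 67]
|AC| ∈ [0, 102]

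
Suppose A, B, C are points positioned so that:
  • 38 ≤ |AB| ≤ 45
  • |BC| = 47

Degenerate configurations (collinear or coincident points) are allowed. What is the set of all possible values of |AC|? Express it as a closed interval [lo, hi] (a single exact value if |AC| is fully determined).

|AB| ∈ [38, 45]
|BC| ∈ {47}
|AC| ∈ [2, 92]

|AC| ∈ [2, 92]  (≈ [2.0000, 92.0000])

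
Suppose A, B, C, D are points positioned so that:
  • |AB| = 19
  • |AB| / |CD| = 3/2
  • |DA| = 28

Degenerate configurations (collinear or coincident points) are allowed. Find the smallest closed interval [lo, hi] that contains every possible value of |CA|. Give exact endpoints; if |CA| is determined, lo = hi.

|AB| ∈ {19}
|AD| ∈ {28}
|CD| ∈ {38/3}
|BD| ∈ [9, 47]
|AC| ∈ [46/3, 122/3]
|BC| ∈ [0, 179/3]

|CA| ∈ [46/3, 122/3]  (≈ [15.3333, 40.6667])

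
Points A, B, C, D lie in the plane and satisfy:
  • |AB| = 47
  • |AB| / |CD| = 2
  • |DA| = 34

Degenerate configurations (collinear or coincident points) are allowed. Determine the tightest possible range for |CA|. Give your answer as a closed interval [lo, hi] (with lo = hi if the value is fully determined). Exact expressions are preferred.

|AB| ∈ {47}
|AD| ∈ {34}
|CD| ∈ {47/2}
|BD| ∈ [13, 81]
|AC| ∈ [21/2, 115/2]
|BC| ∈ [0, 209/2]

|CA| ∈ [21/2, 115/2]  (≈ [10.5000, 57.5000])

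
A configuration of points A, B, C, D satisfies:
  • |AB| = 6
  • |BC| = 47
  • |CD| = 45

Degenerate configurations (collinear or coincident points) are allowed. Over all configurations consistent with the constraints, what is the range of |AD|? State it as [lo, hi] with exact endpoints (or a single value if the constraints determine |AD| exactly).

|AD| ∈ [0, 98]  (≈ [0.0000, 98.0000])

|AB| ∈ {6}
|BC| ∈ {47}
|CD| ∈ {45}
|AC| ∈ [41, 53]
|BD| ∈ [2, 92]
|AD| ∈ [0, 98]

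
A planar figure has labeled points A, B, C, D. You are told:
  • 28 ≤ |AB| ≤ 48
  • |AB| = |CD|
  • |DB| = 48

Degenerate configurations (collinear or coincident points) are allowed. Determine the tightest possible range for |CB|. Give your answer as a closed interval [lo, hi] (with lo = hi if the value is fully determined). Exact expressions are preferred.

|AB| ∈ [28, 48]
|BD| ∈ {48}
|CD| ∈ [28, 48]
|AD| ∈ [0, 96]
|BC| ∈ [0, 96]
|AC| ∈ [0, 144]

|CB| ∈ [0, 96]  (≈ [0.0000, 96.0000])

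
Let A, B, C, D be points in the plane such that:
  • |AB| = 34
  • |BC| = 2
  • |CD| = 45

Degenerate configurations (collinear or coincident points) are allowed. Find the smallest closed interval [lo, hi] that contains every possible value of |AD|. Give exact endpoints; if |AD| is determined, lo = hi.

|AB| ∈ {34}
|BC| ∈ {2}
|CD| ∈ {45}
|AC| ∈ [32, 36]
|BD| ∈ [43, 47]
|AD| ∈ [9, 81]

|AD| ∈ [9, 81]  (≈ [9.0000, 81.0000])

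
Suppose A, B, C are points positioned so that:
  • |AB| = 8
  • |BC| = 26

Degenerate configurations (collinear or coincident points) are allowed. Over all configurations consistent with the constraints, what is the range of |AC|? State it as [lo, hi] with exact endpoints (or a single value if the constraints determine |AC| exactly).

|AB| ∈ {8}
|BC| ∈ {26}
|AC| ∈ [18, 34]

|AC| ∈ [18, 34]  (≈ [18.0000, 34.0000])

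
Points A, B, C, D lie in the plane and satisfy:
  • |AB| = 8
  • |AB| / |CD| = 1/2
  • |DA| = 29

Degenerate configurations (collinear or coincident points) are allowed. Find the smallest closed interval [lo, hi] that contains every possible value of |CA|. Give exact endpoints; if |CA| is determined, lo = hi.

|AB| ∈ {8}
|AD| ∈ {29}
|CD| ∈ {16}
|BD| ∈ [21, 37]
|AC| ∈ [13, 45]
|BC| ∈ [5, 53]

|CA| ∈ [13, 45]  (≈ [13.0000, 45.0000])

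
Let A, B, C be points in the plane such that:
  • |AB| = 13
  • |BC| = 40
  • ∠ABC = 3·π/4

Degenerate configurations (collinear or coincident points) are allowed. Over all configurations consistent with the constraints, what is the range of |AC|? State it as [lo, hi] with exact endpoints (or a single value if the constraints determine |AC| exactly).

|AC| = √(520·√(2) + 1769)  (≈ 50.0439)

|AB| ∈ {13}
|BC| ∈ {40}
|AC| ∈ {√(520·√(2) + 1769)}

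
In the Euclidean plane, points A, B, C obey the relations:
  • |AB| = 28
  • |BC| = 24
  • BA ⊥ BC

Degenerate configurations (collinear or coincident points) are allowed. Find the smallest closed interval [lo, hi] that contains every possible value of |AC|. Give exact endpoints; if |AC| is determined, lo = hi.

|AC| = 4·√(85)  (≈ 36.8782)

|AB| ∈ {28}
|BC| ∈ {24}
|AC| ∈ {4·√(85)}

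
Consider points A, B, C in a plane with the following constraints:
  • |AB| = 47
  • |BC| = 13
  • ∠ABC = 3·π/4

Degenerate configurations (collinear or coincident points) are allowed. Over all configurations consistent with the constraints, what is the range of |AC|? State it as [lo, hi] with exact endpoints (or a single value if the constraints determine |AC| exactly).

|AC| = √(611·√(2) + 2378)  (≈ 56.9393)

|AB| ∈ {47}
|BC| ∈ {13}
|AC| ∈ {√(611·√(2) + 2378)}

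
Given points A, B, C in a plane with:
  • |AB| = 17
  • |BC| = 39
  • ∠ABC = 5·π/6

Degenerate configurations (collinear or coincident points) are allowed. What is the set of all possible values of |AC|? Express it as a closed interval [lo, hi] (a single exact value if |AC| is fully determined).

|AB| ∈ {17}
|BC| ∈ {39}
|AC| ∈ {√(663·√(3) + 1810)}

|AC| = √(663·√(3) + 1810)  (≈ 54.3907)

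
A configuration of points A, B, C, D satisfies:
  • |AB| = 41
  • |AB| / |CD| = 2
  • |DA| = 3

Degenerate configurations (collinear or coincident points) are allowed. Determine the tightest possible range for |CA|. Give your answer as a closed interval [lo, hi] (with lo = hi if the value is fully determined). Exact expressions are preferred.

|CA| ∈ [35/2, 47/2]  (≈ [17.5000, 23.5000])

|AB| ∈ {41}
|AD| ∈ {3}
|CD| ∈ {41/2}
|BD| ∈ [38, 44]
|AC| ∈ [35/2, 47/2]
|BC| ∈ [35/2, 129/2]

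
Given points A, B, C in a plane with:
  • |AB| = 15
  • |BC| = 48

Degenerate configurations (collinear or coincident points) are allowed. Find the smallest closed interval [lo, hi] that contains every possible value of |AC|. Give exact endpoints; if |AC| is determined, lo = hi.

|AB| ∈ {15}
|BC| ∈ {48}
|AC| ∈ [33, 63]

|AC| ∈ [33, 63]  (≈ [33.0000, 63.0000])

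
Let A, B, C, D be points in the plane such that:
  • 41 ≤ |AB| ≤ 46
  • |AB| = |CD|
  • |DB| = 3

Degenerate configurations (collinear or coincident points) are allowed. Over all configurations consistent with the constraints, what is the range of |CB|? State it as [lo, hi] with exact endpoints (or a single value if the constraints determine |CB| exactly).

|AB| ∈ [41, 46]
|BD| ∈ {3}
|CD| ∈ [41, 46]
|AD| ∈ [38, 49]
|BC| ∈ [38, 49]
|AC| ∈ [0, 95]

|CB| ∈ [38, 49]  (≈ [38.0000, 49.0000])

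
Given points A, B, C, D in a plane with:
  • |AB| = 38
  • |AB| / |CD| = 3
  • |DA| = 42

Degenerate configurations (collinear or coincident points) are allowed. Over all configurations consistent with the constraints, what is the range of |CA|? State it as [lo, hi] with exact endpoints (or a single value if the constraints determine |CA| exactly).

|AB| ∈ {38}
|AD| ∈ {42}
|CD| ∈ {38/3}
|BD| ∈ [4, 80]
|AC| ∈ [88/3, 164/3]
|BC| ∈ [0, 278/3]

|CA| ∈ [88/3, 164/3]  (≈ [29.3333, 54.6667])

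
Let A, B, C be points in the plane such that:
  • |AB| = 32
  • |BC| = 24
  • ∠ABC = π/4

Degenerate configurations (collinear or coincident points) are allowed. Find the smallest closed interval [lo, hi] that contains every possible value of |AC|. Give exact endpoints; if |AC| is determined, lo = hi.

|AC| = 8·√(25 - 12·√(2))  (≈ 22.6690)

|AB| ∈ {32}
|BC| ∈ {24}
|AC| ∈ {8·√(25 - 12·√(2))}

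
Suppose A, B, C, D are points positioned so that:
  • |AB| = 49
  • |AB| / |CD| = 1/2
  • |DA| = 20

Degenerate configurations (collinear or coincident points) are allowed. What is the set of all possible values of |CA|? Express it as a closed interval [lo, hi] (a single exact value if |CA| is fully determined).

|AB| ∈ {49}
|AD| ∈ {20}
|CD| ∈ {98}
|BD| ∈ [29, 69]
|AC| ∈ [78, 118]
|BC| ∈ [29, 167]

|CA| ∈ [78, 118]  (≈ [78.0000, 118.0000])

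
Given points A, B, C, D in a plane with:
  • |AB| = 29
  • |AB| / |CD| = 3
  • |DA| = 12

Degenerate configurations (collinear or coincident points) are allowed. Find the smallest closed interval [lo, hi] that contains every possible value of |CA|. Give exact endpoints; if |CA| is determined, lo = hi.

|CA| ∈ [7/3, 65/3]  (≈ [2.3333, 21.6667])

|AB| ∈ {29}
|AD| ∈ {12}
|CD| ∈ {29/3}
|BD| ∈ [17, 41]
|AC| ∈ [7/3, 65/3]
|BC| ∈ [22/3, 152/3]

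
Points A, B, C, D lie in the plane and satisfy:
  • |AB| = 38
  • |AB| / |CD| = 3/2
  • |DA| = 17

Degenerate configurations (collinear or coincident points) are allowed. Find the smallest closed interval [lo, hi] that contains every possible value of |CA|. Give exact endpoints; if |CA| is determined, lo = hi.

|AB| ∈ {38}
|AD| ∈ {17}
|CD| ∈ {76/3}
|BD| ∈ [21, 55]
|AC| ∈ [25/3, 127/3]
|BC| ∈ [0, 241/3]

|CA| ∈ [25/3, 127/3]  (≈ [8.3333, 42.3333])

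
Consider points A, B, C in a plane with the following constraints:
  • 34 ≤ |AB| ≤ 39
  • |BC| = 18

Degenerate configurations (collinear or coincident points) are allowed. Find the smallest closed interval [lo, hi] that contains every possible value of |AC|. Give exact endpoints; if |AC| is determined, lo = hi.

|AC| ∈ [16, 57]  (≈ [16.0000, 57.0000])

|AB| ∈ [34, 39]
|BC| ∈ {18}
|AC| ∈ [16, 57]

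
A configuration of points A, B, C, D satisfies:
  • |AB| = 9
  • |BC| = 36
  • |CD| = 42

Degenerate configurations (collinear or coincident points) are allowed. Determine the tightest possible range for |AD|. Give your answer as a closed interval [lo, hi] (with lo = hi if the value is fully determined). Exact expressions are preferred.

|AD| ∈ [0, 87]  (≈ [0.0000, 87.0000])

|AB| ∈ {9}
|BC| ∈ {36}
|CD| ∈ {42}
|AC| ∈ [27, 45]
|BD| ∈ [6, 78]
|AD| ∈ [0, 87]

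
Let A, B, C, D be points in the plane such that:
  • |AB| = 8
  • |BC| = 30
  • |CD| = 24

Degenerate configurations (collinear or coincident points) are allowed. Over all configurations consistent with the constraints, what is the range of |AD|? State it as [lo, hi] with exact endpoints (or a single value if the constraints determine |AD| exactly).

|AD| ∈ [0, 62]  (≈ [0.0000, 62.0000])

|AB| ∈ {8}
|BC| ∈ {30}
|CD| ∈ {24}
|AC| ∈ [22, 38]
|BD| ∈ [6, 54]
|AD| ∈ [0, 62]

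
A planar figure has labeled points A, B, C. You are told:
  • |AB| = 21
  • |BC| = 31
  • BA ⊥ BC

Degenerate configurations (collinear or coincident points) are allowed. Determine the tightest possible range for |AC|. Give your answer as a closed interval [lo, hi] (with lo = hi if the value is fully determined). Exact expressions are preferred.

|AB| ∈ {21}
|BC| ∈ {31}
|AC| ∈ {√(1402)}

|AC| = √(1402)  (≈ 37.4433)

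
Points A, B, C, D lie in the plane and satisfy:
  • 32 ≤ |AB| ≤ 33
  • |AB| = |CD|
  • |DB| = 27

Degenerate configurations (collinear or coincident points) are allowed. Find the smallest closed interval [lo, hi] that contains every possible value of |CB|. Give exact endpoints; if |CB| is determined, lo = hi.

|CB| ∈ [5, 60]  (≈ [5.0000, 60.0000])

|AB| ∈ [32, 33]
|BD| ∈ {27}
|CD| ∈ [32, 33]
|AD| ∈ [5, 60]
|BC| ∈ [5, 60]
|AC| ∈ [0, 93]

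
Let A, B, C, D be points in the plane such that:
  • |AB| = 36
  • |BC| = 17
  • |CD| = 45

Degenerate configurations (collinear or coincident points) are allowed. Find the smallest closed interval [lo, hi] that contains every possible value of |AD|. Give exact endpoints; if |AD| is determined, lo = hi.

|AB| ∈ {36}
|BC| ∈ {17}
|CD| ∈ {45}
|AC| ∈ [19, 53]
|BD| ∈ [28, 62]
|AD| ∈ [0, 98]

|AD| ∈ [0, 98]  (≈ [0.0000, 98.0000])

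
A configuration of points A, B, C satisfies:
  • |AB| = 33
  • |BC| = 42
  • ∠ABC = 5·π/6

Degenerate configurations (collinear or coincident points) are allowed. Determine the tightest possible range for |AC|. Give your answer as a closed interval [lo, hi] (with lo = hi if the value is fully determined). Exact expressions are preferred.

|AB| ∈ {33}
|BC| ∈ {42}
|AC| ∈ {3·√(154·√(3) + 317)}

|AC| = 3·√(154·√(3) + 317)  (≈ 72.4819)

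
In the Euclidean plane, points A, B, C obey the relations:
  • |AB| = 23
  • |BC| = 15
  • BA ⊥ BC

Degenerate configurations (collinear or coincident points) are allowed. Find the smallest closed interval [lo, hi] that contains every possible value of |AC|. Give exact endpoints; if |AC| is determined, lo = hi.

|AB| ∈ {23}
|BC| ∈ {15}
|AC| ∈ {√(754)}

|AC| = √(754)  (≈ 27.4591)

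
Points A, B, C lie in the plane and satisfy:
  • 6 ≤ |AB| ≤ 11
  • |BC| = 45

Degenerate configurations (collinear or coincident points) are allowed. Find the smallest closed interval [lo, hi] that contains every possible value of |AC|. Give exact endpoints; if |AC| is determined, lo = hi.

|AC| ∈ [34, 56]  (≈ [34.0000, 56.0000])

|AB| ∈ [6, 11]
|BC| ∈ {45}
|AC| ∈ [34, 56]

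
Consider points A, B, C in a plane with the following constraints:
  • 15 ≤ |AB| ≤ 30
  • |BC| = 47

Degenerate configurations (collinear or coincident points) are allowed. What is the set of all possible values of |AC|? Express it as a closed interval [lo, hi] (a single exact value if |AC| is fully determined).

|AB| ∈ [15, 30]
|BC| ∈ {47}
|AC| ∈ [17, 77]

|AC| ∈ [17, 77]  (≈ [17.0000, 77.0000])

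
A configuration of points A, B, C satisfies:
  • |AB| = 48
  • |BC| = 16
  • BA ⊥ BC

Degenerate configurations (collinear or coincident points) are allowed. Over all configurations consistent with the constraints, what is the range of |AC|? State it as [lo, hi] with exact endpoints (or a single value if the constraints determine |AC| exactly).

|AB| ∈ {48}
|BC| ∈ {16}
|AC| ∈ {16·√(10)}

|AC| = 16·√(10)  (≈ 50.5964)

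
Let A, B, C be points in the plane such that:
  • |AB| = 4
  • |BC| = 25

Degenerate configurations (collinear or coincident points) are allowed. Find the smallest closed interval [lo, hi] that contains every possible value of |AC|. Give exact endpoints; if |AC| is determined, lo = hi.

|AB| ∈ {4}
|BC| ∈ {25}
|AC| ∈ [21, 29]

|AC| ∈ [21, 29]  (≈ [21.0000, 29.0000])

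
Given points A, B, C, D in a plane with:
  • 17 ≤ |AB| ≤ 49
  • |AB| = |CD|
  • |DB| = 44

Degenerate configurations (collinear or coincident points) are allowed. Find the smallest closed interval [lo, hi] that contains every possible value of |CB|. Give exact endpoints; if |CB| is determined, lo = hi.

|AB| ∈ [17, 49]
|BD| ∈ {44}
|CD| ∈ [17, 49]
|AD| ∈ [0, 93]
|BC| ∈ [0, 93]
|AC| ∈ [0, 142]

|CB| ∈ [0, 93]  (≈ [0.0000, 93.0000])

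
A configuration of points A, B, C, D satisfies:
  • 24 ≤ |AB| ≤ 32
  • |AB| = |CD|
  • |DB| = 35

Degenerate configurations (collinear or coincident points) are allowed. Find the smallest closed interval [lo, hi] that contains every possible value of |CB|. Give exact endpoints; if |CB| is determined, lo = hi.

|CB| ∈ [3, 67]  (≈ [3.0000, 67.0000])

|AB| ∈ [24, 32]
|BD| ∈ {35}
|CD| ∈ [24, 32]
|AD| ∈ [3, 67]
|BC| ∈ [3, 67]
|AC| ∈ [0, 99]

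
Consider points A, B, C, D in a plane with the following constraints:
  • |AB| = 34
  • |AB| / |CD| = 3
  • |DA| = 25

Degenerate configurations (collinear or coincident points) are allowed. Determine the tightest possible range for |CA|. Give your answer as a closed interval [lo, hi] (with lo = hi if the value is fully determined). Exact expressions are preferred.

|AB| ∈ {34}
|AD| ∈ {25}
|CD| ∈ {34/3}
|BD| ∈ [9, 59]
|AC| ∈ [41/3, 109/3]
|BC| ∈ [0, 211/3]

|CA| ∈ [41/3, 109/3]  (≈ [13.6667, 36.3333])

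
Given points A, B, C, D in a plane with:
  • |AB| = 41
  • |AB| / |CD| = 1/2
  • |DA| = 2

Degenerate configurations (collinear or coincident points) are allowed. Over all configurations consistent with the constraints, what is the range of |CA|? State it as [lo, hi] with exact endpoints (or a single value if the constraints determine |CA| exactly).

|CA| ∈ [80, 84]  (≈ [80.0000, 84.0000])

|AB| ∈ {41}
|AD| ∈ {2}
|CD| ∈ {82}
|BD| ∈ [39, 43]
|AC| ∈ [80, 84]
|BC| ∈ [39, 125]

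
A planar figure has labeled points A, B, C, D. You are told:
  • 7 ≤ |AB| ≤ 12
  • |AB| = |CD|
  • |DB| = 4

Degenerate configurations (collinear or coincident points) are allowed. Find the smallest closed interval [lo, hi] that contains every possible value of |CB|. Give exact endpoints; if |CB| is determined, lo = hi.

|AB| ∈ [7, 12]
|BD| ∈ {4}
|CD| ∈ [7, 12]
|AD| ∈ [3, 16]
|BC| ∈ [3, 16]
|AC| ∈ [0, 28]

|CB| ∈ [3, 16]  (≈ [3.0000, 16.0000])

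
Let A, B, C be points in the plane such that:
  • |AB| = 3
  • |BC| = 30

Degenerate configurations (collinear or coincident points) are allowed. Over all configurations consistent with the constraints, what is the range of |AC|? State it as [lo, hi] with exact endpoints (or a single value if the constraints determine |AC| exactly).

|AB| ∈ {3}
|BC| ∈ {30}
|AC| ∈ [27, 33]

|AC| ∈ [27, 33]  (≈ [27.0000, 33.0000])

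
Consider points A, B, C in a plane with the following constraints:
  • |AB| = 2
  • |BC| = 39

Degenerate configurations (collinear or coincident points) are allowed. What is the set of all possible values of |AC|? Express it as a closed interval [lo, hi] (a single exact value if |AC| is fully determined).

|AC| ∈ [37, 41]  (≈ [37.0000, 41.0000])

|AB| ∈ {2}
|BC| ∈ {39}
|AC| ∈ [37, 41]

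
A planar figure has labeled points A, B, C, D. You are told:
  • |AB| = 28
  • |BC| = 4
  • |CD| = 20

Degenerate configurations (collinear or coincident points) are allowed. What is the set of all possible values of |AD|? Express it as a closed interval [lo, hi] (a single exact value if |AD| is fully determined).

|AB| ∈ {28}
|BC| ∈ {4}
|CD| ∈ {20}
|AC| ∈ [24, 32]
|BD| ∈ [16, 24]
|AD| ∈ [4, 52]

|AD| ∈ [4, 52]  (≈ [4.0000, 52.0000])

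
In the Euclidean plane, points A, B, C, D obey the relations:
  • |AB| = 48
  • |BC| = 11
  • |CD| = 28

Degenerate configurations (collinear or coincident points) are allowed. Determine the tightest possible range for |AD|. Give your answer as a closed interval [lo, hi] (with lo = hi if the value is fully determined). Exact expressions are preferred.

|AB| ∈ {48}
|BC| ∈ {11}
|CD| ∈ {28}
|AC| ∈ [37, 59]
|BD| ∈ [17, 39]
|AD| ∈ [9, 87]

|AD| ∈ [9, 87]  (≈ [9.0000, 87.0000])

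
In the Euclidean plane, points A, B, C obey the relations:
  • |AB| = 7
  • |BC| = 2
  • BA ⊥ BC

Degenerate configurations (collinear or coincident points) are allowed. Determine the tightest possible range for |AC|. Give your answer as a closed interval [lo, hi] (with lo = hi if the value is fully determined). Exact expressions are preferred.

|AC| = √(53)  (≈ 7.2801)

|AB| ∈ {7}
|BC| ∈ {2}
|AC| ∈ {√(53)}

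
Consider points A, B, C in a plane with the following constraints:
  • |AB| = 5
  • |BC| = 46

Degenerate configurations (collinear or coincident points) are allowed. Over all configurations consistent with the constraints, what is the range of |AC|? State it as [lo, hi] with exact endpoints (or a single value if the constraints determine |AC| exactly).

|AC| ∈ [41, 51]  (≈ [41.0000, 51.0000])

|AB| ∈ {5}
|BC| ∈ {46}
|AC| ∈ [41, 51]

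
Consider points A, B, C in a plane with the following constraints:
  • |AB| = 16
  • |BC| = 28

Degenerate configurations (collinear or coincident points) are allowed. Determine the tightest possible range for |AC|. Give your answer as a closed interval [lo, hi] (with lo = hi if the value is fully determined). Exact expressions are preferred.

|AB| ∈ {16}
|BC| ∈ {28}
|AC| ∈ [12, 44]

|AC| ∈ [12, 44]  (≈ [12.0000, 44.0000])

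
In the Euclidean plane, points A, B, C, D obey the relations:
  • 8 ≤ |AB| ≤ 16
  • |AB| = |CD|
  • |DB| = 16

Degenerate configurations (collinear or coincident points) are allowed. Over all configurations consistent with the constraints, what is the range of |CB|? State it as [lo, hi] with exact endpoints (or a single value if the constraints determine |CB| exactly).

|CB| ∈ [0, 32]  (≈ [0.0000, 32.0000])

|AB| ∈ [8, 16]
|BD| ∈ {16}
|CD| ∈ [8, 16]
|AD| ∈ [0, 32]
|BC| ∈ [0, 32]
|AC| ∈ [0, 48]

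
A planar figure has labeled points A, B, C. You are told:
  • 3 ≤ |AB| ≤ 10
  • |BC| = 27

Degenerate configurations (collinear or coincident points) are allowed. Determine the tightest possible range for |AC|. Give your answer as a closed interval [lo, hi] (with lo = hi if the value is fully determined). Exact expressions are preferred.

|AB| ∈ [3, 10]
|BC| ∈ {27}
|AC| ∈ [17, 37]

|AC| ∈ [17, 37]  (≈ [17.0000, 37.0000])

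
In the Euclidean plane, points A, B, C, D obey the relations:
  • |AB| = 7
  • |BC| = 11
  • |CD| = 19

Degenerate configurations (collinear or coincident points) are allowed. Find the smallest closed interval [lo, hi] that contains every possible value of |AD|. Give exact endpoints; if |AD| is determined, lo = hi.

|AB| ∈ {7}
|BC| ∈ {11}
|CD| ∈ {19}
|AC| ∈ [4, 18]
|BD| ∈ [8, 30]
|AD| ∈ [1, 37]

|AD| ∈ [1, 37]  (≈ [1.0000, 37.0000])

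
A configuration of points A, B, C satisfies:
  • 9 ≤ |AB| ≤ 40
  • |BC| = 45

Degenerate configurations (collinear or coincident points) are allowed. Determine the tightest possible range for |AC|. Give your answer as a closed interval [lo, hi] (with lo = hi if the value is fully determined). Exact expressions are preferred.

|AC| ∈ [5, 85]  (≈ [5.0000, 85.0000])

|AB| ∈ [9, 40]
|BC| ∈ {45}
|AC| ∈ [5, 85]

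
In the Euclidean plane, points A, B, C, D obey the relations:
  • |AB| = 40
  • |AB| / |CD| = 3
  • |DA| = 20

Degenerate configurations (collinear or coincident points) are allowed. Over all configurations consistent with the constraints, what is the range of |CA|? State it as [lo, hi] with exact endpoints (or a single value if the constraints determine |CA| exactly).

|AB| ∈ {40}
|AD| ∈ {20}
|CD| ∈ {40/3}
|BD| ∈ [20, 60]
|AC| ∈ [20/3, 100/3]
|BC| ∈ [20/3, 220/3]

|CA| ∈ [20/3, 100/3]  (≈ [6.6667, 33.3333])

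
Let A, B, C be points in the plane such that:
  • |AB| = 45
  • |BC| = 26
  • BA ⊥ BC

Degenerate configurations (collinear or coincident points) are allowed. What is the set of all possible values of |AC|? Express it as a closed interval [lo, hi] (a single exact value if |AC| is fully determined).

|AC| = √(2701)  (≈ 51.9711)

|AB| ∈ {45}
|BC| ∈ {26}
|AC| ∈ {√(2701)}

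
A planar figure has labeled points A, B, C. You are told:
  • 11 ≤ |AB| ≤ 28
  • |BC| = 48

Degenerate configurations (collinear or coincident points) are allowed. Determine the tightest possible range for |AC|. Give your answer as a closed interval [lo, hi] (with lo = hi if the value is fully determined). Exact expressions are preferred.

|AC| ∈ [20, 76]  (≈ [20.0000, 76.0000])

|AB| ∈ [11, 28]
|BC| ∈ {48}
|AC| ∈ [20, 76]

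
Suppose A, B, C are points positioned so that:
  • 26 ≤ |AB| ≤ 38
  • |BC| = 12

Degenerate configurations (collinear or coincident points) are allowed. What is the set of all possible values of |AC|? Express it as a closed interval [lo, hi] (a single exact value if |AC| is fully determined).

|AC| ∈ [14, 50]  (≈ [14.0000, 50.0000])

|AB| ∈ [26, 38]
|BC| ∈ {12}
|AC| ∈ [14, 50]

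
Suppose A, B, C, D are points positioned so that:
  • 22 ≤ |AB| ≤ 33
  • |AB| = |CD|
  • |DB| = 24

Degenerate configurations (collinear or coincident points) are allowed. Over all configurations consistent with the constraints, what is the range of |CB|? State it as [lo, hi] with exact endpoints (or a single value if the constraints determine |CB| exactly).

|CB| ∈ [0, 57]  (≈ [0.0000, 57.0000])

|AB| ∈ [22, 33]
|BD| ∈ {24}
|CD| ∈ [22, 33]
|AD| ∈ [0, 57]
|BC| ∈ [0, 57]
|AC| ∈ [0, 90]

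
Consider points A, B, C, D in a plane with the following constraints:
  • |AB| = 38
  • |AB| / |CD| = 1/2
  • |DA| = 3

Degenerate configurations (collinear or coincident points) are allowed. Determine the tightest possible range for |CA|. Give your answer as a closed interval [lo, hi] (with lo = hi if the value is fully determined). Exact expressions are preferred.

|CA| ∈ [73, 79]  (≈ [73.0000, 79.0000])

|AB| ∈ {38}
|AD| ∈ {3}
|CD| ∈ {76}
|BD| ∈ [35, 41]
|AC| ∈ [73, 79]
|BC| ∈ [35, 117]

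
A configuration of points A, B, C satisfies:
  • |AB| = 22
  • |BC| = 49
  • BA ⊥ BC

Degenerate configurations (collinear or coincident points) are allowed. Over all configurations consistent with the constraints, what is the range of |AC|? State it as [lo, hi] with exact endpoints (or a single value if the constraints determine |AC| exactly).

|AB| ∈ {22}
|BC| ∈ {49}
|AC| ∈ {√(2885)}

|AC| = √(2885)  (≈ 53.7122)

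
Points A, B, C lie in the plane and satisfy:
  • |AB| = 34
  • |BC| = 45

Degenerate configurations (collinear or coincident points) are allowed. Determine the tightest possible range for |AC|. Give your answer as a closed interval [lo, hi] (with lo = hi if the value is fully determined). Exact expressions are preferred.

|AB| ∈ {34}
|BC| ∈ {45}
|AC| ∈ [11, 79]

|AC| ∈ [11, 79]  (≈ [11.0000, 79.0000])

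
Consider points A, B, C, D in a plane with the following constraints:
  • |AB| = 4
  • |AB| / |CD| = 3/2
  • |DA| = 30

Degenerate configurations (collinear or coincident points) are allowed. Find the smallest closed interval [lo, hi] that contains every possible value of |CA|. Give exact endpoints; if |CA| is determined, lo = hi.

|CA| ∈ [82/3, 98/3]  (≈ [27.3333, 32.6667])

|AB| ∈ {4}
|AD| ∈ {30}
|CD| ∈ {8/3}
|BD| ∈ [26, 34]
|AC| ∈ [82/3, 98/3]
|BC| ∈ [70/3, 110/3]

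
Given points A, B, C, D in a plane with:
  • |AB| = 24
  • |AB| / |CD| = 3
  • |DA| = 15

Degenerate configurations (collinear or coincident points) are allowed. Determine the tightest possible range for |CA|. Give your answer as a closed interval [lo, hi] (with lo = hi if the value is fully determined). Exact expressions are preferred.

|AB| ∈ {24}
|AD| ∈ {15}
|CD| ∈ {8}
|BD| ∈ [9, 39]
|AC| ∈ [7, 23]
|BC| ∈ [1, 47]

|CA| ∈ [7, 23]  (≈ [7.0000, 23.0000])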